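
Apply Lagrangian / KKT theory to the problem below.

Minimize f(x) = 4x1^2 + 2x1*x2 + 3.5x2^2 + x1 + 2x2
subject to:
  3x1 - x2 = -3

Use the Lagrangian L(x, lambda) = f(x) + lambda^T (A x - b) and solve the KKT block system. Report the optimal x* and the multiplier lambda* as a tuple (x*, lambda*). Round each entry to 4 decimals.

Form the Lagrangian:
  L(x, lambda) = (1/2) x^T Q x + c^T x + lambda^T (A x - b)
Stationarity (grad_x L = 0): Q x + c + A^T lambda = 0.
Primal feasibility: A x = b.

This gives the KKT block system:
  [ Q   A^T ] [ x     ]   [-c ]
  [ A    0  ] [ lambda ] = [ b ]

Solving the linear system:
  x*      = (-0.9157, 0.253)
  lambda* = (1.9398)
  f(x*)   = 2.7048

x* = (-0.9157, 0.253), lambda* = (1.9398)


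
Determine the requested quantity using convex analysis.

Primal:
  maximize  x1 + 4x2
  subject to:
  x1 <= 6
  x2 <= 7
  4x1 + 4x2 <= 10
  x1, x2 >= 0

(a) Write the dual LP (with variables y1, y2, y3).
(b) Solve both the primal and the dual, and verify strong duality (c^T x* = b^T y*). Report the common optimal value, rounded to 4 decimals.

The standard primal-dual pair for 'max c^T x s.t. A x <= b, x >= 0' is:
  Dual:  min b^T y  s.t.  A^T y >= c,  y >= 0.

So the dual LP is:
  minimize  6y1 + 7y2 + 10y3
  subject to:
    y1 + 4y3 >= 1
    y2 + 4y3 >= 4
    y1, y2, y3 >= 0

Solving the primal: x* = (0, 2.5).
  primal value c^T x* = 10.
Solving the dual: y* = (0, 0, 1).
  dual value b^T y* = 10.
Strong duality: c^T x* = b^T y*. Confirmed.

10


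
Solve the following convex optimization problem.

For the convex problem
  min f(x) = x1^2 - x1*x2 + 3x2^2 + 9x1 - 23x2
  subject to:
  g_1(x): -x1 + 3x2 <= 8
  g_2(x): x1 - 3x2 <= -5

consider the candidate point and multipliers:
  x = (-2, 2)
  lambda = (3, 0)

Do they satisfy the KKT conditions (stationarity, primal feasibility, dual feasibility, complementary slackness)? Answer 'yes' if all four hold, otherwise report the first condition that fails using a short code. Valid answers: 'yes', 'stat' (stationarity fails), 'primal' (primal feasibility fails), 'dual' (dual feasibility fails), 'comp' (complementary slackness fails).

Gradient of f: grad f(x) = Q x + c = (3, -9)
Constraint values g_i(x) = a_i^T x - b_i:
  g_1((-2, 2)) = 0
  g_2((-2, 2)) = -3
Stationarity residual: grad f(x) + sum_i lambda_i a_i = (0, 0)
  -> stationarity OK
Primal feasibility (all g_i <= 0): OK
Dual feasibility (all lambda_i >= 0): OK
Complementary slackness (lambda_i * g_i(x) = 0 for all i): OK

Verdict: yes, KKT holds.

yes


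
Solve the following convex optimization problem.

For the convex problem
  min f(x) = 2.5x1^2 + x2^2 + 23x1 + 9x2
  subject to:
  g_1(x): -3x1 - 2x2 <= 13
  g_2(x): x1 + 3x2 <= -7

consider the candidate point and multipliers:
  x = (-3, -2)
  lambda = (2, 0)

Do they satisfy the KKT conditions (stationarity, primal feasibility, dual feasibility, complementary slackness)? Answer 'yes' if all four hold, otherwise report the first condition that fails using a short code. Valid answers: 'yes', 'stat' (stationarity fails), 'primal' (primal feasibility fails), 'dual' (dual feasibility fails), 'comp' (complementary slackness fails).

Gradient of f: grad f(x) = Q x + c = (8, 5)
Constraint values g_i(x) = a_i^T x - b_i:
  g_1((-3, -2)) = 0
  g_2((-3, -2)) = -2
Stationarity residual: grad f(x) + sum_i lambda_i a_i = (2, 1)
  -> stationarity FAILS
Primal feasibility (all g_i <= 0): OK
Dual feasibility (all lambda_i >= 0): OK
Complementary slackness (lambda_i * g_i(x) = 0 for all i): OK

Verdict: the first failing condition is stationarity -> stat.

stat


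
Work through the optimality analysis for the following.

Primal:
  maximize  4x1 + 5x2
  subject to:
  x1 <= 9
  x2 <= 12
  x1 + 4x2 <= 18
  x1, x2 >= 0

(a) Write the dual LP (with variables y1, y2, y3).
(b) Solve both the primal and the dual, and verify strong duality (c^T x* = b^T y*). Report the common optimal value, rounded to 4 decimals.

The standard primal-dual pair for 'max c^T x s.t. A x <= b, x >= 0' is:
  Dual:  min b^T y  s.t.  A^T y >= c,  y >= 0.

So the dual LP is:
  minimize  9y1 + 12y2 + 18y3
  subject to:
    y1 + y3 >= 4
    y2 + 4y3 >= 5
    y1, y2, y3 >= 0

Solving the primal: x* = (9, 2.25).
  primal value c^T x* = 47.25.
Solving the dual: y* = (2.75, 0, 1.25).
  dual value b^T y* = 47.25.
Strong duality: c^T x* = b^T y*. Confirmed.

47.25


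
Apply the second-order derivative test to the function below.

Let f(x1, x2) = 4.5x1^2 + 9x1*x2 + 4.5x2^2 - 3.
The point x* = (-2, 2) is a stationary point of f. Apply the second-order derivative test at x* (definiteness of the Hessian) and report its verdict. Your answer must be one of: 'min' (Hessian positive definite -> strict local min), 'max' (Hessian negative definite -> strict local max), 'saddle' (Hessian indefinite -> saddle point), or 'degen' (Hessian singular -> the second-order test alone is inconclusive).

Compute the Hessian H = grad^2 f:
  H = [[9, 9], [9, 9]]
Verify stationarity: grad f(x*) = H x* + g = (0, 0).
Eigenvalues of H: 0, 18.
H has a zero eigenvalue (singular; positive semidefinite but not definite), so H is neither positive definite, negative definite, nor indefinite. The second-order test alone is inconclusive -> degen.
(Indeed, f is constant along the null direction of H through x*, so x* is not a strict local extremum.)

degen


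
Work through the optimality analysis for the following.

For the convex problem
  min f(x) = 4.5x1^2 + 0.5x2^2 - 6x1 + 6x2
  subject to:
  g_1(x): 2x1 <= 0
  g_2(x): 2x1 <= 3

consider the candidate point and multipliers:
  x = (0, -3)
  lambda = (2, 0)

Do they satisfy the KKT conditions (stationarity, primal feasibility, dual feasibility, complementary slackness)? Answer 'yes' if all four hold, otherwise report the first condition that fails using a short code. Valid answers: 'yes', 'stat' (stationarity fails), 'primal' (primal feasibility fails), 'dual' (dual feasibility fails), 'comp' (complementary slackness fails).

Gradient of f: grad f(x) = Q x + c = (-6, 3)
Constraint values g_i(x) = a_i^T x - b_i:
  g_1((0, -3)) = 0
  g_2((0, -3)) = -3
Stationarity residual: grad f(x) + sum_i lambda_i a_i = (-2, 3)
  -> stationarity FAILS
Primal feasibility (all g_i <= 0): OK
Dual feasibility (all lambda_i >= 0): OK
Complementary slackness (lambda_i * g_i(x) = 0 for all i): OK

Verdict: the first failing condition is stationarity -> stat.

stat


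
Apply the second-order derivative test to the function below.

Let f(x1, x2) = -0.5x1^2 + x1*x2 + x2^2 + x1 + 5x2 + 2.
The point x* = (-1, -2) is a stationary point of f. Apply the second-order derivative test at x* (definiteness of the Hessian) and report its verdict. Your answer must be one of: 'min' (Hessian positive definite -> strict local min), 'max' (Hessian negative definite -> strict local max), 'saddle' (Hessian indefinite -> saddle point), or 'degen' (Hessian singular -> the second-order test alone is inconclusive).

Compute the Hessian H = grad^2 f:
  H = [[-1, 1], [1, 2]]
Verify stationarity: grad f(x*) = H x* + g = (0, 0).
Eigenvalues of H: -1.3028, 2.3028.
Eigenvalues have mixed signs, so H is indefinite -> x* is a saddle point.

saddle


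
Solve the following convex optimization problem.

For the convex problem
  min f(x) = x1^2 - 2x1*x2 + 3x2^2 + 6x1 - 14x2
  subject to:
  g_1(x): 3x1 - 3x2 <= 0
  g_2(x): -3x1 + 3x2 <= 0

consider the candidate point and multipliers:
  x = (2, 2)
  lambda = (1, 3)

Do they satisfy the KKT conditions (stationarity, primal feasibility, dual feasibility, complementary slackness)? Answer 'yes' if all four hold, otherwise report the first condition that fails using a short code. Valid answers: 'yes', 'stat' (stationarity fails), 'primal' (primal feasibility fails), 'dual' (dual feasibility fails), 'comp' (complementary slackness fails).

Gradient of f: grad f(x) = Q x + c = (6, -6)
Constraint values g_i(x) = a_i^T x - b_i:
  g_1((2, 2)) = 0
  g_2((2, 2)) = 0
Stationarity residual: grad f(x) + sum_i lambda_i a_i = (0, 0)
  -> stationarity OK
Primal feasibility (all g_i <= 0): OK
Dual feasibility (all lambda_i >= 0): OK
Complementary slackness (lambda_i * g_i(x) = 0 for all i): OK

Verdict: yes, KKT holds.

yes


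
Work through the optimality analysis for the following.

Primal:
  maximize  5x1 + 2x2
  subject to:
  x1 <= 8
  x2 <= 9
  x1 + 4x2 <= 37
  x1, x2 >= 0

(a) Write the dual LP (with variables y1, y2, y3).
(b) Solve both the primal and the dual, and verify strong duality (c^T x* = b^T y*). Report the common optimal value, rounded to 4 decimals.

The standard primal-dual pair for 'max c^T x s.t. A x <= b, x >= 0' is:
  Dual:  min b^T y  s.t.  A^T y >= c,  y >= 0.

So the dual LP is:
  minimize  8y1 + 9y2 + 37y3
  subject to:
    y1 + y3 >= 5
    y2 + 4y3 >= 2
    y1, y2, y3 >= 0

Solving the primal: x* = (8, 7.25).
  primal value c^T x* = 54.5.
Solving the dual: y* = (4.5, 0, 0.5).
  dual value b^T y* = 54.5.
Strong duality: c^T x* = b^T y*. Confirmed.

54.5


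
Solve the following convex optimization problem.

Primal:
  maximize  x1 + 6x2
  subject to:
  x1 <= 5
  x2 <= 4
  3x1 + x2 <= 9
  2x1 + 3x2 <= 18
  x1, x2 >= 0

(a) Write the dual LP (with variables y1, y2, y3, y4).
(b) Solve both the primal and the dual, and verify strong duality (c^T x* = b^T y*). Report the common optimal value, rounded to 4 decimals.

The standard primal-dual pair for 'max c^T x s.t. A x <= b, x >= 0' is:
  Dual:  min b^T y  s.t.  A^T y >= c,  y >= 0.

So the dual LP is:
  minimize  5y1 + 4y2 + 9y3 + 18y4
  subject to:
    y1 + 3y3 + 2y4 >= 1
    y2 + y3 + 3y4 >= 6
    y1, y2, y3, y4 >= 0

Solving the primal: x* = (1.6667, 4).
  primal value c^T x* = 25.6667.
Solving the dual: y* = (0, 5.6667, 0.3333, 0).
  dual value b^T y* = 25.6667.
Strong duality: c^T x* = b^T y*. Confirmed.

25.6667


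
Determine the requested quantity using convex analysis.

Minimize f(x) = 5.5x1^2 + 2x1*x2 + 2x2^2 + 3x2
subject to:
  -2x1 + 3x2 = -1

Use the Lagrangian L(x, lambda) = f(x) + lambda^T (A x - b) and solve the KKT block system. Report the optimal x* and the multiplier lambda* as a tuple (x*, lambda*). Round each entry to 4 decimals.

Form the Lagrangian:
  L(x, lambda) = (1/2) x^T Q x + c^T x + lambda^T (A x - b)
Stationarity (grad_x L = 0): Q x + c + A^T lambda = 0.
Primal feasibility: A x = b.

This gives the KKT block system:
  [ Q   A^T ] [ x     ]   [-c ]
  [ A    0  ] [ lambda ] = [ b ]

Solving the linear system:
  x*      = (-0.0288, -0.3525)
  lambda* = (-0.5108)
  f(x*)   = -0.7842

x* = (-0.0288, -0.3525), lambda* = (-0.5108)


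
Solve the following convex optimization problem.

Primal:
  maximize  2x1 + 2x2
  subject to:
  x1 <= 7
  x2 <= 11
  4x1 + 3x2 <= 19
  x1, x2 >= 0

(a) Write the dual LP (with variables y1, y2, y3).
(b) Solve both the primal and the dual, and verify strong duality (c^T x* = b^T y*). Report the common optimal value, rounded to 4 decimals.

The standard primal-dual pair for 'max c^T x s.t. A x <= b, x >= 0' is:
  Dual:  min b^T y  s.t.  A^T y >= c,  y >= 0.

So the dual LP is:
  minimize  7y1 + 11y2 + 19y3
  subject to:
    y1 + 4y3 >= 2
    y2 + 3y3 >= 2
    y1, y2, y3 >= 0

Solving the primal: x* = (0, 6.3333).
  primal value c^T x* = 12.6667.
Solving the dual: y* = (0, 0, 0.6667).
  dual value b^T y* = 12.6667.
Strong duality: c^T x* = b^T y*. Confirmed.

12.6667


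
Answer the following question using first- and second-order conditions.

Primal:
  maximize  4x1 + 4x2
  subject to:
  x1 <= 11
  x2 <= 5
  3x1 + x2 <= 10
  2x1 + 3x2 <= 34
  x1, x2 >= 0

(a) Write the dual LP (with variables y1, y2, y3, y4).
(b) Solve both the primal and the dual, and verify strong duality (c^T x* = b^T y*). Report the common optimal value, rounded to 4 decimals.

The standard primal-dual pair for 'max c^T x s.t. A x <= b, x >= 0' is:
  Dual:  min b^T y  s.t.  A^T y >= c,  y >= 0.

So the dual LP is:
  minimize  11y1 + 5y2 + 10y3 + 34y4
  subject to:
    y1 + 3y3 + 2y4 >= 4
    y2 + y3 + 3y4 >= 4
    y1, y2, y3, y4 >= 0

Solving the primal: x* = (1.6667, 5).
  primal value c^T x* = 26.6667.
Solving the dual: y* = (0, 2.6667, 1.3333, 0).
  dual value b^T y* = 26.6667.
Strong duality: c^T x* = b^T y*. Confirmed.

26.6667


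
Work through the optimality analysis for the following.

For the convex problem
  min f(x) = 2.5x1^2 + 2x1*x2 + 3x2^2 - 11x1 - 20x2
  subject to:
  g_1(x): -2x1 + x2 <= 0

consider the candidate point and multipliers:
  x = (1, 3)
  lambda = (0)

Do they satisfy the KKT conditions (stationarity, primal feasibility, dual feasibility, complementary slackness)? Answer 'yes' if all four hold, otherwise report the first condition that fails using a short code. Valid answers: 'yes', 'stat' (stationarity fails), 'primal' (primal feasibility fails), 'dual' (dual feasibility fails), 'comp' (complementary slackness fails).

Gradient of f: grad f(x) = Q x + c = (0, 0)
Constraint values g_i(x) = a_i^T x - b_i:
  g_1((1, 3)) = 1
Stationarity residual: grad f(x) + sum_i lambda_i a_i = (0, 0)
  -> stationarity OK
Primal feasibility (all g_i <= 0): FAILS
Dual feasibility (all lambda_i >= 0): OK
Complementary slackness (lambda_i * g_i(x) = 0 for all i): OK

Verdict: the first failing condition is primal_feasibility -> primal.

primal


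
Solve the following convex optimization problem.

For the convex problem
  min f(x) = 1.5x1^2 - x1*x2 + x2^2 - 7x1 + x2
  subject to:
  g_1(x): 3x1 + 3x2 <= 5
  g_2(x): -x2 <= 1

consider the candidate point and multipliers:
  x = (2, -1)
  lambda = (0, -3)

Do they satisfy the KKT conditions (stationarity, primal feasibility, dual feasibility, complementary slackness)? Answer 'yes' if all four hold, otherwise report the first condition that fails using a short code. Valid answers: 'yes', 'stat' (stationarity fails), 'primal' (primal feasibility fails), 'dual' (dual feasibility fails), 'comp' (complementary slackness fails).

Gradient of f: grad f(x) = Q x + c = (0, -3)
Constraint values g_i(x) = a_i^T x - b_i:
  g_1((2, -1)) = -2
  g_2((2, -1)) = 0
Stationarity residual: grad f(x) + sum_i lambda_i a_i = (0, 0)
  -> stationarity OK
Primal feasibility (all g_i <= 0): OK
Dual feasibility (all lambda_i >= 0): FAILS
Complementary slackness (lambda_i * g_i(x) = 0 for all i): OK

Verdict: the first failing condition is dual_feasibility -> dual.

dual


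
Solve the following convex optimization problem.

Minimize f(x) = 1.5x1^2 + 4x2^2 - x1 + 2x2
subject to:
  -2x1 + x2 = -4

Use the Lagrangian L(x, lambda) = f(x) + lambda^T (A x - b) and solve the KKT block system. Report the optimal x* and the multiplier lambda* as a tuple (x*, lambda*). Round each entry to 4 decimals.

Form the Lagrangian:
  L(x, lambda) = (1/2) x^T Q x + c^T x + lambda^T (A x - b)
Stationarity (grad_x L = 0): Q x + c + A^T lambda = 0.
Primal feasibility: A x = b.

This gives the KKT block system:
  [ Q   A^T ] [ x     ]   [-c ]
  [ A    0  ] [ lambda ] = [ b ]

Solving the linear system:
  x*      = (1.7429, -0.5143)
  lambda* = (2.1143)
  f(x*)   = 2.8429

x* = (1.7429, -0.5143), lambda* = (2.1143)


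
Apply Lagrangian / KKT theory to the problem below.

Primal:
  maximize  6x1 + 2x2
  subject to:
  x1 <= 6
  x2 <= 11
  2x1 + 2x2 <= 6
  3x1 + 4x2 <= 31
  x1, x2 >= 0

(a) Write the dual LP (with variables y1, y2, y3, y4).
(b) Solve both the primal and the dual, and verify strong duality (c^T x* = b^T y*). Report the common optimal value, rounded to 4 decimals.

The standard primal-dual pair for 'max c^T x s.t. A x <= b, x >= 0' is:
  Dual:  min b^T y  s.t.  A^T y >= c,  y >= 0.

So the dual LP is:
  minimize  6y1 + 11y2 + 6y3 + 31y4
  subject to:
    y1 + 2y3 + 3y4 >= 6
    y2 + 2y3 + 4y4 >= 2
    y1, y2, y3, y4 >= 0

Solving the primal: x* = (3, 0).
  primal value c^T x* = 18.
Solving the dual: y* = (0, 0, 3, 0).
  dual value b^T y* = 18.
Strong duality: c^T x* = b^T y*. Confirmed.

18


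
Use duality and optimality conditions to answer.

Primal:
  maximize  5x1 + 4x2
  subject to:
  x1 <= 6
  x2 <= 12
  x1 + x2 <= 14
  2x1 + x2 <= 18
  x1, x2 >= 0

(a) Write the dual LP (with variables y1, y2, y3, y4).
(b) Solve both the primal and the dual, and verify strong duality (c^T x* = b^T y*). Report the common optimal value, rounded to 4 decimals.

The standard primal-dual pair for 'max c^T x s.t. A x <= b, x >= 0' is:
  Dual:  min b^T y  s.t.  A^T y >= c,  y >= 0.

So the dual LP is:
  minimize  6y1 + 12y2 + 14y3 + 18y4
  subject to:
    y1 + y3 + 2y4 >= 5
    y2 + y3 + y4 >= 4
    y1, y2, y3, y4 >= 0

Solving the primal: x* = (4, 10).
  primal value c^T x* = 60.
Solving the dual: y* = (0, 0, 3, 1).
  dual value b^T y* = 60.
Strong duality: c^T x* = b^T y*. Confirmed.

60


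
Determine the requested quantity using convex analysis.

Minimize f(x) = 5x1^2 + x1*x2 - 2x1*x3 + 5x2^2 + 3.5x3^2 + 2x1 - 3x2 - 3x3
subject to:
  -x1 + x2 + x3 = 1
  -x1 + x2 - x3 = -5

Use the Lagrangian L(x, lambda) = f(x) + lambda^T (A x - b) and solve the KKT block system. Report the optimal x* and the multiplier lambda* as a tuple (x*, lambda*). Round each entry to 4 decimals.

Form the Lagrangian:
  L(x, lambda) = (1/2) x^T Q x + c^T x + lambda^T (A x - b)
Stationarity (grad_x L = 0): Q x + c + A^T lambda = 0.
Primal feasibility: A x = b.

This gives the KKT block system:
  [ Q   A^T ] [ x     ]   [-c ]
  [ A    0  ] [ lambda ] = [ b ]

Solving the linear system:
  x*      = (1.3182, -0.6818, 3)
  lambda* = (-3.4318, 11.9318)
  f(x*)   = 29.3864

x* = (1.3182, -0.6818, 3), lambda* = (-3.4318, 11.9318)


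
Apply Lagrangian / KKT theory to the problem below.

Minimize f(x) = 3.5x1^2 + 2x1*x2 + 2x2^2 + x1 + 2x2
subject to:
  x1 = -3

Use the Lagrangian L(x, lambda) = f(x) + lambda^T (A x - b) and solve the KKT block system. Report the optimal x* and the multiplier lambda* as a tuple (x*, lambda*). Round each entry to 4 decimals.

Form the Lagrangian:
  L(x, lambda) = (1/2) x^T Q x + c^T x + lambda^T (A x - b)
Stationarity (grad_x L = 0): Q x + c + A^T lambda = 0.
Primal feasibility: A x = b.

This gives the KKT block system:
  [ Q   A^T ] [ x     ]   [-c ]
  [ A    0  ] [ lambda ] = [ b ]

Solving the linear system:
  x*      = (-3, 1)
  lambda* = (18)
  f(x*)   = 26.5

x* = (-3, 1), lambda* = (18)


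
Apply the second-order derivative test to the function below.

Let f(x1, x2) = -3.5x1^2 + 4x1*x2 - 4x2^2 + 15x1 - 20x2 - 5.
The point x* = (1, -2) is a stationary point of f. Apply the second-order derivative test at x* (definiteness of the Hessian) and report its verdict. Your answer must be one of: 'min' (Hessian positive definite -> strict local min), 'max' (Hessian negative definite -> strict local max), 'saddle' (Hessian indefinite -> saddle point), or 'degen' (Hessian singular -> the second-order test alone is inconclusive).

Compute the Hessian H = grad^2 f:
  H = [[-7, 4], [4, -8]]
Verify stationarity: grad f(x*) = H x* + g = (0, 0).
Eigenvalues of H: -11.5311, -3.4689.
Both eigenvalues < 0, so H is negative definite -> x* is a strict local max.

max


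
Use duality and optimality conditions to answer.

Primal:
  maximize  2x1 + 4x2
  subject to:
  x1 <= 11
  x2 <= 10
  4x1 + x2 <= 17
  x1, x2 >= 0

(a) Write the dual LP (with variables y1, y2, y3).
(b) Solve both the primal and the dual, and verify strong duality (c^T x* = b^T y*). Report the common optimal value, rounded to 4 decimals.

The standard primal-dual pair for 'max c^T x s.t. A x <= b, x >= 0' is:
  Dual:  min b^T y  s.t.  A^T y >= c,  y >= 0.

So the dual LP is:
  minimize  11y1 + 10y2 + 17y3
  subject to:
    y1 + 4y3 >= 2
    y2 + y3 >= 4
    y1, y2, y3 >= 0

Solving the primal: x* = (1.75, 10).
  primal value c^T x* = 43.5.
Solving the dual: y* = (0, 3.5, 0.5).
  dual value b^T y* = 43.5.
Strong duality: c^T x* = b^T y*. Confirmed.

43.5


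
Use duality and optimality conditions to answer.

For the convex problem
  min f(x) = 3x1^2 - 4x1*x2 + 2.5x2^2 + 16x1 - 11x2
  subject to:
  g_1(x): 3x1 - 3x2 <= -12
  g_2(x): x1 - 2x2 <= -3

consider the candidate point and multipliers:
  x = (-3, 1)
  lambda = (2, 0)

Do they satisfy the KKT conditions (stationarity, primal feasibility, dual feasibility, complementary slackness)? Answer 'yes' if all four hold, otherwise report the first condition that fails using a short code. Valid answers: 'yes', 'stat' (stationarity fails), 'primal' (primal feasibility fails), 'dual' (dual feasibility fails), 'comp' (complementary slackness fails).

Gradient of f: grad f(x) = Q x + c = (-6, 6)
Constraint values g_i(x) = a_i^T x - b_i:
  g_1((-3, 1)) = 0
  g_2((-3, 1)) = -2
Stationarity residual: grad f(x) + sum_i lambda_i a_i = (0, 0)
  -> stationarity OK
Primal feasibility (all g_i <= 0): OK
Dual feasibility (all lambda_i >= 0): OK
Complementary slackness (lambda_i * g_i(x) = 0 for all i): OK

Verdict: yes, KKT holds.

yes


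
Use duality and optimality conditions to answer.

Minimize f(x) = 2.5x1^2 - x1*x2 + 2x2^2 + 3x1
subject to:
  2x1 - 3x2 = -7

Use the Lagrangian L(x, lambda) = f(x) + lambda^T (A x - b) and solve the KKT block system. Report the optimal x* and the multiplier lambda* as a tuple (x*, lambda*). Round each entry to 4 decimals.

Form the Lagrangian:
  L(x, lambda) = (1/2) x^T Q x + c^T x + lambda^T (A x - b)
Stationarity (grad_x L = 0): Q x + c + A^T lambda = 0.
Primal feasibility: A x = b.

This gives the KKT block system:
  [ Q   A^T ] [ x     ]   [-c ]
  [ A    0  ] [ lambda ] = [ b ]

Solving the linear system:
  x*      = (-1.2653, 1.4898)
  lambda* = (2.4082)
  f(x*)   = 6.5306

x* = (-1.2653, 1.4898), lambda* = (2.4082)


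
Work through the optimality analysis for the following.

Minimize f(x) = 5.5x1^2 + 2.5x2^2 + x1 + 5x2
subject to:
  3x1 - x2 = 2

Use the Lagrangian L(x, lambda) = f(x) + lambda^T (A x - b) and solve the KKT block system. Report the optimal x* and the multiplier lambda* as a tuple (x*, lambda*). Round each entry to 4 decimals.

Form the Lagrangian:
  L(x, lambda) = (1/2) x^T Q x + c^T x + lambda^T (A x - b)
Stationarity (grad_x L = 0): Q x + c + A^T lambda = 0.
Primal feasibility: A x = b.

This gives the KKT block system:
  [ Q   A^T ] [ x     ]   [-c ]
  [ A    0  ] [ lambda ] = [ b ]

Solving the linear system:
  x*      = (0.25, -1.25)
  lambda* = (-1.25)
  f(x*)   = -1.75

x* = (0.25, -1.25), lambda* = (-1.25)


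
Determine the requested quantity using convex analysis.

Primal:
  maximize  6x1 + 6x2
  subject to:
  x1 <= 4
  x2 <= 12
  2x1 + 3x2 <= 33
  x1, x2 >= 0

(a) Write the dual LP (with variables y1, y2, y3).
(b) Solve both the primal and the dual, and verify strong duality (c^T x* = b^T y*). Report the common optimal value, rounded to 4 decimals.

The standard primal-dual pair for 'max c^T x s.t. A x <= b, x >= 0' is:
  Dual:  min b^T y  s.t.  A^T y >= c,  y >= 0.

So the dual LP is:
  minimize  4y1 + 12y2 + 33y3
  subject to:
    y1 + 2y3 >= 6
    y2 + 3y3 >= 6
    y1, y2, y3 >= 0

Solving the primal: x* = (4, 8.3333).
  primal value c^T x* = 74.
Solving the dual: y* = (2, 0, 2).
  dual value b^T y* = 74.
Strong duality: c^T x* = b^T y*. Confirmed.

74


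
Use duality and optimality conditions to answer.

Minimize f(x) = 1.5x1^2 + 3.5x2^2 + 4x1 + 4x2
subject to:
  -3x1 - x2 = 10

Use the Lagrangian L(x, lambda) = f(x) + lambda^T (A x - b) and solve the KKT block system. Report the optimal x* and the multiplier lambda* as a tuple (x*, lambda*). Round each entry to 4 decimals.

Form the Lagrangian:
  L(x, lambda) = (1/2) x^T Q x + c^T x + lambda^T (A x - b)
Stationarity (grad_x L = 0): Q x + c + A^T lambda = 0.
Primal feasibility: A x = b.

This gives the KKT block system:
  [ Q   A^T ] [ x     ]   [-c ]
  [ A    0  ] [ lambda ] = [ b ]

Solving the linear system:
  x*      = (-3.0606, -0.8182)
  lambda* = (-1.7273)
  f(x*)   = 0.8788

x* = (-3.0606, -0.8182), lambda* = (-1.7273)


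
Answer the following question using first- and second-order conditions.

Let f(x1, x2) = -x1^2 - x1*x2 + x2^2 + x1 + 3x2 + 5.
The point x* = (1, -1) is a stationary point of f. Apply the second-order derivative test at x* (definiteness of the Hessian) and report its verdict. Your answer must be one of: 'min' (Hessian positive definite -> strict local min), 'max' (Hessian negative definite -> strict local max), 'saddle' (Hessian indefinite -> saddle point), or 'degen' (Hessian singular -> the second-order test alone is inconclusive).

Compute the Hessian H = grad^2 f:
  H = [[-2, -1], [-1, 2]]
Verify stationarity: grad f(x*) = H x* + g = (0, 0).
Eigenvalues of H: -2.2361, 2.2361.
Eigenvalues have mixed signs, so H is indefinite -> x* is a saddle point.

saddle


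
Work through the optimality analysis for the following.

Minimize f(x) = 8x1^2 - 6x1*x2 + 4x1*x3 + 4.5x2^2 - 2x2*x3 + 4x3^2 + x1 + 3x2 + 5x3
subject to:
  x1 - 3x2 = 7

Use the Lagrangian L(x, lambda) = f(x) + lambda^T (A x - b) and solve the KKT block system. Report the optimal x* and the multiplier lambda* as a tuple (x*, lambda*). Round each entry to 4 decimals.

Form the Lagrangian:
  L(x, lambda) = (1/2) x^T Q x + c^T x + lambda^T (A x - b)
Stationarity (grad_x L = 0): Q x + c + A^T lambda = 0.
Primal feasibility: A x = b.

This gives the KKT block system:
  [ Q   A^T ] [ x     ]   [-c ]
  [ A    0  ] [ lambda ] = [ b ]

Solving the linear system:
  x*      = (-0.4282, -2.4761, -1.0299)
  lambda* = (-4.8852)
  f(x*)   = 10.5951

x* = (-0.4282, -2.4761, -1.0299), lambda* = (-4.8852)


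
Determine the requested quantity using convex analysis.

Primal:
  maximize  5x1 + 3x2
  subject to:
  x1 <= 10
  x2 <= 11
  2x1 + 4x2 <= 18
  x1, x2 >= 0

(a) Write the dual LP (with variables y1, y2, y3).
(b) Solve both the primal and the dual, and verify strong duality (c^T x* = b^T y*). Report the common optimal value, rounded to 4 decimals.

The standard primal-dual pair for 'max c^T x s.t. A x <= b, x >= 0' is:
  Dual:  min b^T y  s.t.  A^T y >= c,  y >= 0.

So the dual LP is:
  minimize  10y1 + 11y2 + 18y3
  subject to:
    y1 + 2y3 >= 5
    y2 + 4y3 >= 3
    y1, y2, y3 >= 0

Solving the primal: x* = (9, 0).
  primal value c^T x* = 45.
Solving the dual: y* = (0, 0, 2.5).
  dual value b^T y* = 45.
Strong duality: c^T x* = b^T y*. Confirmed.

45


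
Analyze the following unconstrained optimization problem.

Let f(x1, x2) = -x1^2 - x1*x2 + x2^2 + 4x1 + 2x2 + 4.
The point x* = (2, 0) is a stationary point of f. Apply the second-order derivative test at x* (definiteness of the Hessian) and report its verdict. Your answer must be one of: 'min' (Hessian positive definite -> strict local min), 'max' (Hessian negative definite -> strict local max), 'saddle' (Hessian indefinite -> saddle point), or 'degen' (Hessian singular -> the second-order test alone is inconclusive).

Compute the Hessian H = grad^2 f:
  H = [[-2, -1], [-1, 2]]
Verify stationarity: grad f(x*) = H x* + g = (0, 0).
Eigenvalues of H: -2.2361, 2.2361.
Eigenvalues have mixed signs, so H is indefinite -> x* is a saddle point.

saddle


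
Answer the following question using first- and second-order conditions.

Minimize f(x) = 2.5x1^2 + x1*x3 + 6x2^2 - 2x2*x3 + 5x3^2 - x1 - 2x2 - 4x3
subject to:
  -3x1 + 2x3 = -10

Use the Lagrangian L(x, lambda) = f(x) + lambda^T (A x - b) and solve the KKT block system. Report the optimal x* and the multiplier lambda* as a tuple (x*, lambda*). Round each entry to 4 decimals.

Form the Lagrangian:
  L(x, lambda) = (1/2) x^T Q x + c^T x + lambda^T (A x - b)
Stationarity (grad_x L = 0): Q x + c + A^T lambda = 0.
Primal feasibility: A x = b.

This gives the KKT block system:
  [ Q   A^T ] [ x     ]   [-c ]
  [ A    0  ] [ lambda ] = [ b ]

Solving the linear system:
  x*      = (2.8571, 0.0476, -0.7143)
  lambda* = (4.1905)
  f(x*)   = 20.9048

x* = (2.8571, 0.0476, -0.7143), lambda* = (4.1905)


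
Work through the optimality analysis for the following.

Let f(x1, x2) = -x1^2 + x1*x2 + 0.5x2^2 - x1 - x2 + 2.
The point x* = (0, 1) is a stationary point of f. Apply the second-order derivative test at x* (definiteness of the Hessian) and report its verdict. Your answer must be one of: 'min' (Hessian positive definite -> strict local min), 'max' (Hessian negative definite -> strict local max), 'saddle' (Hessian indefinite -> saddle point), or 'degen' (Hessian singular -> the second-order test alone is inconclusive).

Compute the Hessian H = grad^2 f:
  H = [[-2, 1], [1, 1]]
Verify stationarity: grad f(x*) = H x* + g = (0, 0).
Eigenvalues of H: -2.3028, 1.3028.
Eigenvalues have mixed signs, so H is indefinite -> x* is a saddle point.

saddle


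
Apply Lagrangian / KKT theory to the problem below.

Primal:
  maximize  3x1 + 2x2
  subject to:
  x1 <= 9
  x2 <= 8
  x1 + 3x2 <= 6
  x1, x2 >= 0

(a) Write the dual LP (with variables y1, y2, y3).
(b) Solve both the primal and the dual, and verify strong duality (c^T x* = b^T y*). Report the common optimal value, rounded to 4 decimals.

The standard primal-dual pair for 'max c^T x s.t. A x <= b, x >= 0' is:
  Dual:  min b^T y  s.t.  A^T y >= c,  y >= 0.

So the dual LP is:
  minimize  9y1 + 8y2 + 6y3
  subject to:
    y1 + y3 >= 3
    y2 + 3y3 >= 2
    y1, y2, y3 >= 0

Solving the primal: x* = (6, 0).
  primal value c^T x* = 18.
Solving the dual: y* = (0, 0, 3).
  dual value b^T y* = 18.
Strong duality: c^T x* = b^T y*. Confirmed.

18


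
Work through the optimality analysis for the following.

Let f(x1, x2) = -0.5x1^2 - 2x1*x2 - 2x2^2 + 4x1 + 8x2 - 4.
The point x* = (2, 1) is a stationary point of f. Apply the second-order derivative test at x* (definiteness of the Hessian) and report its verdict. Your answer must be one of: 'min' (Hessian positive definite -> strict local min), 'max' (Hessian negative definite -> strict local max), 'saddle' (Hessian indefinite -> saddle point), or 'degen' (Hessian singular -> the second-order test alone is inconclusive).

Compute the Hessian H = grad^2 f:
  H = [[-1, -2], [-2, -4]]
Verify stationarity: grad f(x*) = H x* + g = (0, 0).
Eigenvalues of H: -5, 0.
H has a zero eigenvalue (singular; negative semidefinite but not definite), so H is neither positive definite, negative definite, nor indefinite. The second-order test alone is inconclusive -> degen.
(Indeed, f is constant along the null direction of H through x*, so x* is not a strict local extremum.)

degen


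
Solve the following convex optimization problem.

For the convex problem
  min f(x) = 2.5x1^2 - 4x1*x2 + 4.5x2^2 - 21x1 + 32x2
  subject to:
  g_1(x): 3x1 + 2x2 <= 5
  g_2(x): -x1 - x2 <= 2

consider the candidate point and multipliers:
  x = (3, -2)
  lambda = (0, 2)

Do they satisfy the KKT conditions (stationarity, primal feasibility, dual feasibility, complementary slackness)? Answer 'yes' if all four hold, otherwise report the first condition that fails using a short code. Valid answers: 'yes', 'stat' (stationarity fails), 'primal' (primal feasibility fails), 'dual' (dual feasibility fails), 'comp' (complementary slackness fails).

Gradient of f: grad f(x) = Q x + c = (2, 2)
Constraint values g_i(x) = a_i^T x - b_i:
  g_1((3, -2)) = 0
  g_2((3, -2)) = -3
Stationarity residual: grad f(x) + sum_i lambda_i a_i = (0, 0)
  -> stationarity OK
Primal feasibility (all g_i <= 0): OK
Dual feasibility (all lambda_i >= 0): OK
Complementary slackness (lambda_i * g_i(x) = 0 for all i): FAILS

Verdict: the first failing condition is complementary_slackness -> comp.

comp


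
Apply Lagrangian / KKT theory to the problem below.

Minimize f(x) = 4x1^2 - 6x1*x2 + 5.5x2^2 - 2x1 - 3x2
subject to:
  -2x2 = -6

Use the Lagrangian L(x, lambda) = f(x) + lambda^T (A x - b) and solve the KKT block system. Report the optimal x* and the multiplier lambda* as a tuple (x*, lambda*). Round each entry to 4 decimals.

Form the Lagrangian:
  L(x, lambda) = (1/2) x^T Q x + c^T x + lambda^T (A x - b)
Stationarity (grad_x L = 0): Q x + c + A^T lambda = 0.
Primal feasibility: A x = b.

This gives the KKT block system:
  [ Q   A^T ] [ x     ]   [-c ]
  [ A    0  ] [ lambda ] = [ b ]

Solving the linear system:
  x*      = (2.5, 3)
  lambda* = (7.5)
  f(x*)   = 15.5

x* = (2.5, 3), lambda* = (7.5)


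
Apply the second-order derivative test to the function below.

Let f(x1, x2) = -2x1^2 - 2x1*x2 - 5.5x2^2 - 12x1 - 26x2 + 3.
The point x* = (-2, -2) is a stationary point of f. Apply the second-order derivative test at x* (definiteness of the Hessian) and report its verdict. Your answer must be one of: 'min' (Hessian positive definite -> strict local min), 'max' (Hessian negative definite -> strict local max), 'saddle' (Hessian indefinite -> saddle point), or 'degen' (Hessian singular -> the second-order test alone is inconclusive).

Compute the Hessian H = grad^2 f:
  H = [[-4, -2], [-2, -11]]
Verify stationarity: grad f(x*) = H x* + g = (0, 0).
Eigenvalues of H: -11.5311, -3.4689.
Both eigenvalues < 0, so H is negative definite -> x* is a strict local max.

max


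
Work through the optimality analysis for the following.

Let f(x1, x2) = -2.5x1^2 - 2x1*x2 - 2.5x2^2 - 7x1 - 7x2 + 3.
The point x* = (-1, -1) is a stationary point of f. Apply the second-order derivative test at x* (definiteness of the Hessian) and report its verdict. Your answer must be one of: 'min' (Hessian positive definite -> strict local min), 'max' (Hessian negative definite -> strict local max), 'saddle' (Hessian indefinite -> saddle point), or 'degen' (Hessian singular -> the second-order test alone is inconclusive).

Compute the Hessian H = grad^2 f:
  H = [[-5, -2], [-2, -5]]
Verify stationarity: grad f(x*) = H x* + g = (0, 0).
Eigenvalues of H: -7, -3.
Both eigenvalues < 0, so H is negative definite -> x* is a strict local max.

max


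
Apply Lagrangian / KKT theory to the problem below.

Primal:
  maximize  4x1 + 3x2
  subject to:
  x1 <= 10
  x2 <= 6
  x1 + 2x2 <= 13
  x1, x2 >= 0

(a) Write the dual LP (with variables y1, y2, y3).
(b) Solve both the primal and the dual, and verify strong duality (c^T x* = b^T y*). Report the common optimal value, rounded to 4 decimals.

The standard primal-dual pair for 'max c^T x s.t. A x <= b, x >= 0' is:
  Dual:  min b^T y  s.t.  A^T y >= c,  y >= 0.

So the dual LP is:
  minimize  10y1 + 6y2 + 13y3
  subject to:
    y1 + y3 >= 4
    y2 + 2y3 >= 3
    y1, y2, y3 >= 0

Solving the primal: x* = (10, 1.5).
  primal value c^T x* = 44.5.
Solving the dual: y* = (2.5, 0, 1.5).
  dual value b^T y* = 44.5.
Strong duality: c^T x* = b^T y*. Confirmed.

44.5


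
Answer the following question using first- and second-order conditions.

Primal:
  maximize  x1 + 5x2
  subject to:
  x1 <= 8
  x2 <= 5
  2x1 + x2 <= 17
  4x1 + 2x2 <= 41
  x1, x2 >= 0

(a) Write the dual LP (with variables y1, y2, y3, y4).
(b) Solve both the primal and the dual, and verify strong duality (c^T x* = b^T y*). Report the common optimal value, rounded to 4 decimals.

The standard primal-dual pair for 'max c^T x s.t. A x <= b, x >= 0' is:
  Dual:  min b^T y  s.t.  A^T y >= c,  y >= 0.

So the dual LP is:
  minimize  8y1 + 5y2 + 17y3 + 41y4
  subject to:
    y1 + 2y3 + 4y4 >= 1
    y2 + y3 + 2y4 >= 5
    y1, y2, y3, y4 >= 0

Solving the primal: x* = (6, 5).
  primal value c^T x* = 31.
Solving the dual: y* = (0, 4.5, 0.5, 0).
  dual value b^T y* = 31.
Strong duality: c^T x* = b^T y*. Confirmed.

31


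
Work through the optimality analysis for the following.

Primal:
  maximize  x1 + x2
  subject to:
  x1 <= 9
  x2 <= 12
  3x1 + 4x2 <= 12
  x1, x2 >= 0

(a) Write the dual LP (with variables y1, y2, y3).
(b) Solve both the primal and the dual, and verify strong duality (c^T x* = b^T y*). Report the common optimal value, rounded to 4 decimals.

The standard primal-dual pair for 'max c^T x s.t. A x <= b, x >= 0' is:
  Dual:  min b^T y  s.t.  A^T y >= c,  y >= 0.

So the dual LP is:
  minimize  9y1 + 12y2 + 12y3
  subject to:
    y1 + 3y3 >= 1
    y2 + 4y3 >= 1
    y1, y2, y3 >= 0

Solving the primal: x* = (4, 0).
  primal value c^T x* = 4.
Solving the dual: y* = (0, 0, 0.3333).
  dual value b^T y* = 4.
Strong duality: c^T x* = b^T y*. Confirmed.

4


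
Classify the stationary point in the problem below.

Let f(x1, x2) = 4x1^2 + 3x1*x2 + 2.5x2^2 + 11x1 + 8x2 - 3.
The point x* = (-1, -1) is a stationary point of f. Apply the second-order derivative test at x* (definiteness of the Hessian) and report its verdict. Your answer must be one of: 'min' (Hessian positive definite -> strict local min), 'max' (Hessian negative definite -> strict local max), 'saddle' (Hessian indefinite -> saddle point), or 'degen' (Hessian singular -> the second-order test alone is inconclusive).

Compute the Hessian H = grad^2 f:
  H = [[8, 3], [3, 5]]
Verify stationarity: grad f(x*) = H x* + g = (0, 0).
Eigenvalues of H: 3.1459, 9.8541.
Both eigenvalues > 0, so H is positive definite -> x* is a strict local min.

min


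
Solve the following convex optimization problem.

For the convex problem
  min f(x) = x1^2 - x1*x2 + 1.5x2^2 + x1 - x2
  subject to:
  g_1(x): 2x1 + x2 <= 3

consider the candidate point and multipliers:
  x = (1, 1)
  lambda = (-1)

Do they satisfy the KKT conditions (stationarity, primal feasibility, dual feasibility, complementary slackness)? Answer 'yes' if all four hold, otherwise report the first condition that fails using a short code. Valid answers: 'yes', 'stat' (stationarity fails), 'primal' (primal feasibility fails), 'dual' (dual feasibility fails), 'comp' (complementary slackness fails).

Gradient of f: grad f(x) = Q x + c = (2, 1)
Constraint values g_i(x) = a_i^T x - b_i:
  g_1((1, 1)) = 0
Stationarity residual: grad f(x) + sum_i lambda_i a_i = (0, 0)
  -> stationarity OK
Primal feasibility (all g_i <= 0): OK
Dual feasibility (all lambda_i >= 0): FAILS
Complementary slackness (lambda_i * g_i(x) = 0 for all i): OK

Verdict: the first failing condition is dual_feasibility -> dual.

dual


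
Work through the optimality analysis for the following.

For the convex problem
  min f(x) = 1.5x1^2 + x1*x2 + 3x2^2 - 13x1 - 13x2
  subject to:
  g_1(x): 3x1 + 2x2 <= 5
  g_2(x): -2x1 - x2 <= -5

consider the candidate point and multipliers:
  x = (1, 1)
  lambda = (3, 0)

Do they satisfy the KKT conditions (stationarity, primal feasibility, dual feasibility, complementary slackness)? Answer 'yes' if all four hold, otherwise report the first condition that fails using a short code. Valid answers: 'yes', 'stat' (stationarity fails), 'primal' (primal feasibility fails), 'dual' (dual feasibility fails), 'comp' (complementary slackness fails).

Gradient of f: grad f(x) = Q x + c = (-9, -6)
Constraint values g_i(x) = a_i^T x - b_i:
  g_1((1, 1)) = 0
  g_2((1, 1)) = 2
Stationarity residual: grad f(x) + sum_i lambda_i a_i = (0, 0)
  -> stationarity OK
Primal feasibility (all g_i <= 0): FAILS
Dual feasibility (all lambda_i >= 0): OK
Complementary slackness (lambda_i * g_i(x) = 0 for all i): OK

Verdict: the first failing condition is primal_feasibility -> primal.

primal


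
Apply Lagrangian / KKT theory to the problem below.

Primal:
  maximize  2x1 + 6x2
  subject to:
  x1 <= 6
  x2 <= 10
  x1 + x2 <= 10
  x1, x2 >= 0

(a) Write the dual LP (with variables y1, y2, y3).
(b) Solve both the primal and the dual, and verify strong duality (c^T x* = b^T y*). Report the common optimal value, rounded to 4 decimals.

The standard primal-dual pair for 'max c^T x s.t. A x <= b, x >= 0' is:
  Dual:  min b^T y  s.t.  A^T y >= c,  y >= 0.

So the dual LP is:
  minimize  6y1 + 10y2 + 10y3
  subject to:
    y1 + y3 >= 2
    y2 + y3 >= 6
    y1, y2, y3 >= 0

Solving the primal: x* = (0, 10).
  primal value c^T x* = 60.
Solving the dual: y* = (0, 0, 6).
  dual value b^T y* = 60.
Strong duality: c^T x* = b^T y*. Confirmed.

60


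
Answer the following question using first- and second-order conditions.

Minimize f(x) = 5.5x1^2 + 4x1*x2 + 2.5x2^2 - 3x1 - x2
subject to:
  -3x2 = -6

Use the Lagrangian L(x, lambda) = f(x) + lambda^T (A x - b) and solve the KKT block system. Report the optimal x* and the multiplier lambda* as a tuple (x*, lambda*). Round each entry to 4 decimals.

Form the Lagrangian:
  L(x, lambda) = (1/2) x^T Q x + c^T x + lambda^T (A x - b)
Stationarity (grad_x L = 0): Q x + c + A^T lambda = 0.
Primal feasibility: A x = b.

This gives the KKT block system:
  [ Q   A^T ] [ x     ]   [-c ]
  [ A    0  ] [ lambda ] = [ b ]

Solving the linear system:
  x*      = (-0.4545, 2)
  lambda* = (2.3939)
  f(x*)   = 6.8636

x* = (-0.4545, 2), lambda* = (2.3939)


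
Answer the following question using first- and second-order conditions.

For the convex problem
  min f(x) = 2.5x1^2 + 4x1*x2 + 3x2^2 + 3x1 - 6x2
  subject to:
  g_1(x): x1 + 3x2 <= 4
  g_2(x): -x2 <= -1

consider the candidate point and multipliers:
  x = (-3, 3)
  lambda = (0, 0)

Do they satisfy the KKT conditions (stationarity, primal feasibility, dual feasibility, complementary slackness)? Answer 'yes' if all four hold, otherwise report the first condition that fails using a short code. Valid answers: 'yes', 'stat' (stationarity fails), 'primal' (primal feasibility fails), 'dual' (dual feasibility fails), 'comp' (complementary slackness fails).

Gradient of f: grad f(x) = Q x + c = (0, 0)
Constraint values g_i(x) = a_i^T x - b_i:
  g_1((-3, 3)) = 2
  g_2((-3, 3)) = -2
Stationarity residual: grad f(x) + sum_i lambda_i a_i = (0, 0)
  -> stationarity OK
Primal feasibility (all g_i <= 0): FAILS
Dual feasibility (all lambda_i >= 0): OK
Complementary slackness (lambda_i * g_i(x) = 0 for all i): OK

Verdict: the first failing condition is primal_feasibility -> primal.

primal
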